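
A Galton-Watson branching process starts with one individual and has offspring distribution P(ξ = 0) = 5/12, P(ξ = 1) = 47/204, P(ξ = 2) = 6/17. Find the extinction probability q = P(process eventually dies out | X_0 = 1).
q = 1

Mean offspring μ = 0·5/12 + 1·47/204 + 2·6/17 = 191/204 ≤ 1. For μ ≤ 1 with offspring not concentrated at 1, the Galton-Watson process goes extinct almost surely, so q = 1.
(Algebraic check: The pgf is f(s) = 5/12 + 47/204·s + 6/17·s². The extinction probability q is the smallest fixed point of f in [0, 1]. Setting s = f(s):
  6/17·s² + (47/204 − 1)·s + 5/12 = 0
  6/17·s² − (5/12 + 6/17)·s + 5/12 = 0
which factors as (s − 1)·(6/17·s − 5/12) = 0, giving roots s = 1 and s = (5/12)/(6/17) = 85/72. Since 85/72 ≥ 1, the smallest root in [0, 1] is s = 1.)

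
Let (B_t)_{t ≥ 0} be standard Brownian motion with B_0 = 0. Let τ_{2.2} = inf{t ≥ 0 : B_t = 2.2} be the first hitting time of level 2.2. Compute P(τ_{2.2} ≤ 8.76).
P(τ_{2.2} ≤ 8.76) = 2(1 − Φ(2.2/√8.76)) = 2(1 − Φ(0.7433)) ≈ 0.4573

By the reflection principle for standard BM, P(τ_b ≤ t) = 2 · P(B_t ≥ b). Since B_t ~ N(0, t), P(B_t ≥ 2.2) = 1 − Φ(2.2/√t) = 1 − Φ(2.2/√8.76) = 1 − Φ(0.7433) ≈ 0.22865. Doubling: P(τ_{2.2} ≤ 8.76) ≈ 2 · 0.22865 = 0.45730 ≈ 0.4573.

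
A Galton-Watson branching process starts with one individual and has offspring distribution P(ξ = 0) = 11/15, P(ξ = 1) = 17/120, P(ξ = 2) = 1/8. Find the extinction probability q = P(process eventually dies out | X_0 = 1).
q = 1

Mean offspring μ = 0·11/15 + 1·17/120 + 2·1/8 = 47/120 ≤ 1. For μ ≤ 1 with offspring not concentrated at 1, the Galton-Watson process goes extinct almost surely, so q = 1.
(Algebraic check: The pgf is f(s) = 11/15 + 17/120·s + 1/8·s². The extinction probability q is the smallest fixed point of f in [0, 1]. Setting s = f(s):
  1/8·s² + (17/120 − 1)·s + 11/15 = 0
  1/8·s² − (11/15 + 1/8)·s + 11/15 = 0
which factors as (s − 1)·(1/8·s − 11/15) = 0, giving roots s = 1 and s = (11/15)/(1/8) = 88/15. Since 88/15 ≥ 1, the smallest root in [0, 1] is s = 1.)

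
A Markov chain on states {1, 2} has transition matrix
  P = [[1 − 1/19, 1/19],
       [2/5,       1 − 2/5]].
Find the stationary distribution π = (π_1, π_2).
π_1 = 38/43, π_2 = 5/43

Solve πP = π with π_1 + π_2 = 1. From πP = π: π_1 · (1 − 1/19) + π_2 · 2/5 = π_1 ⇒ π_2 · 2/5 = π_1 · 1/19 ⇒ π_2/π_1 = (1/19)/(2/5) = 5/38. Together with π_1 + π_2 = 1:
  π_1 = (2/5)/(1/19 + 2/5) = (2/5)/(43/95) = 38/43,
  π_2 = (1/19)/(1/19 + 2/5) = (1/19)/(43/95) = 5/43.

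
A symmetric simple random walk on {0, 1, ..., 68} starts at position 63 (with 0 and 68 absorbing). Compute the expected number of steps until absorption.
E[τ | X_0 = 63] = 315

Let v_k = E[τ | X_0 = k]. Boundary: v_0 = v_68 = 0. Recurrence: v_k = 1 + (v_{k-1} + v_{k+1})/2 for 1 ≤ k ≤ 67. The particular solution to v_k − (v_{k-1} + v_{k+1})/2 = 1 is v_k = −k^2. Adding homogeneous solution A + B k and matching boundaries gives v_k = k (68 − k). Substituting k = 63: v_63 = 63 · 5 = 315.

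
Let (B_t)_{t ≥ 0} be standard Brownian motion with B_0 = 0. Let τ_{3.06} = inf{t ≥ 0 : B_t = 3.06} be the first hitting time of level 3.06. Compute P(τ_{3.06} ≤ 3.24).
P(τ_{3.06} ≤ 3.24) = 2(1 − Φ(3.06/√3.24)) = 2(1 − Φ(1.7000)) ≈ 0.0891

By the reflection principle for standard BM, P(τ_b ≤ t) = 2 · P(B_t ≥ b). Since B_t ~ N(0, t), P(B_t ≥ 3.06) = 1 − Φ(3.06/√t) = 1 − Φ(3.06/√3.24) = 1 − Φ(1.7000) ≈ 0.04457. Doubling: P(τ_{3.06} ≤ 3.24) ≈ 2 · 0.04457 = 0.08914 ≈ 0.0891.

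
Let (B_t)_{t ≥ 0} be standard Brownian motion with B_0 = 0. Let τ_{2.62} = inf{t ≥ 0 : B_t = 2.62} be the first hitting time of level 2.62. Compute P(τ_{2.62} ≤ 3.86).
P(τ_{2.62} ≤ 3.86) = 2(1 − Φ(2.62/√3.86)) = 2(1 − Φ(1.3335)) ≈ 0.1824

By the reflection principle for standard BM, P(τ_b ≤ t) = 2 · P(B_t ≥ b). Since B_t ~ N(0, t), P(B_t ≥ 2.62) = 1 − Φ(2.62/√t) = 1 − Φ(2.62/√3.86) = 1 − Φ(1.3335) ≈ 0.09118. Doubling: P(τ_{2.62} ≤ 3.86) ≈ 2 · 0.09118 = 0.18236 ≈ 0.1824.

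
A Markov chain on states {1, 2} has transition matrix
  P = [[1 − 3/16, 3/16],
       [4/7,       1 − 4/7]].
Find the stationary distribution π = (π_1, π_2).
π_1 = 64/85, π_2 = 21/85

Solve πP = π with π_1 + π_2 = 1. From πP = π: π_1 · (1 − 3/16) + π_2 · 4/7 = π_1 ⇒ π_2 · 4/7 = π_1 · 3/16 ⇒ π_2/π_1 = (3/16)/(4/7) = 21/64. Together with π_1 + π_2 = 1:
  π_1 = (4/7)/(3/16 + 4/7) = (4/7)/(85/112) = 64/85,
  π_2 = (3/16)/(3/16 + 4/7) = (3/16)/(85/112) = 21/85.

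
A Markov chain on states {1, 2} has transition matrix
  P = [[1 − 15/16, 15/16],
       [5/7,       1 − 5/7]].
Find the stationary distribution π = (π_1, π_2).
π_1 = 16/37, π_2 = 21/37

Solve πP = π with π_1 + π_2 = 1. From πP = π: π_1 · (1 − 15/16) + π_2 · 5/7 = π_1 ⇒ π_2 · 5/7 = π_1 · 15/16 ⇒ π_2/π_1 = (15/16)/(5/7) = 21/16. Together with π_1 + π_2 = 1:
  π_1 = (5/7)/(15/16 + 5/7) = (5/7)/(185/112) = 16/37,
  π_2 = (15/16)/(15/16 + 5/7) = (15/16)/(185/112) = 21/37.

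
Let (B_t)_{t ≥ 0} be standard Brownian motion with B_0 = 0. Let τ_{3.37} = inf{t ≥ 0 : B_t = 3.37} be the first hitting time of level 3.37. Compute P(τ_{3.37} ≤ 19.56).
P(τ_{3.37} ≤ 19.56) = 2(1 − Φ(3.37/√19.56)) = 2(1 − Φ(0.7620)) ≈ 0.4461

By the reflection principle for standard BM, P(τ_b ≤ t) = 2 · P(B_t ≥ b). Since B_t ~ N(0, t), P(B_t ≥ 3.37) = 1 − Φ(3.37/√t) = 1 − Φ(3.37/√19.56) = 1 − Φ(0.7620) ≈ 0.22303. Doubling: P(τ_{3.37} ≤ 19.56) ≈ 2 · 0.22303 = 0.44606 ≈ 0.4461.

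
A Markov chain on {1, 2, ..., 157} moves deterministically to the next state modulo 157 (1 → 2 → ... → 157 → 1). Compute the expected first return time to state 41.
E[T_41 | X_0 = 41] = 157

The chain cycles deterministically, so starting at state 41 it returns in exactly 157 steps. Equivalently, the stationary distribution is uniform π_j = 1/157 for every state j, so by Kac's formula E[T_41] = 1/π_41 = 157.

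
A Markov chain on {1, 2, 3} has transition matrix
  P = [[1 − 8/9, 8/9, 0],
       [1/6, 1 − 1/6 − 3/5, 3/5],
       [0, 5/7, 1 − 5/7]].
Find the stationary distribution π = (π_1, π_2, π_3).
π = (75/811, 400/811, 336/811)

This is a birth-death chain on three states, which satisfies detailed balance: π_1 · P_{12} = π_2 · P_{21} and π_2 · P_{23} = π_3 · P_{32}.
From π_1 · 8/9 = π_2 · 1/6: π_2/π_1 = (8/9)/(1/6) = 16/3.
From π_2 · 3/5 = π_3 · 5/7: π_3/π_2 = (3/5)/(5/7) = 21/25.
Take π_1 proportional to 1; then unnormalized π = (1, 16/3, 112/25). Normalize by dividing by the sum 811/75:
  π = (75/811, 400/811, 336/811).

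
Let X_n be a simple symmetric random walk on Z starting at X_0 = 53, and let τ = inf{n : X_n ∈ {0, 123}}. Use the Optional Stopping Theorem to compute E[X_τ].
E[X_τ] = 53

X_n is a martingale and τ is a bounded-mean stopping time (indeed τ is finite a.s. with bounded expectation since the walk is in a bounded region). By the OST, E[X_τ] = E[X_0] = 53. Equivalently: E[X_τ] = 123 · P(hit 123 first) + 0 · P(hit 0 first) = 123 · (53/123) = 53.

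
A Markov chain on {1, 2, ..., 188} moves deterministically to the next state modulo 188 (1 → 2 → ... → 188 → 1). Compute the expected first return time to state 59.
E[T_59 | X_0 = 59] = 188

The chain cycles deterministically, so starting at state 59 it returns in exactly 188 steps. Equivalently, the stationary distribution is uniform π_j = 1/188 for every state j, so by Kac's formula E[T_59] = 1/π_59 = 188.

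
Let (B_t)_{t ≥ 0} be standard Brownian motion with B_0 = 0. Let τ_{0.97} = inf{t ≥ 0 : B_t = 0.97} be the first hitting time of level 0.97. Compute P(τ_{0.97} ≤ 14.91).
P(τ_{0.97} ≤ 14.91) = 2(1 − Φ(0.97/√14.91)) = 2(1 − Φ(0.2512)) ≈ 0.8017

By the reflection principle for standard BM, P(τ_b ≤ t) = 2 · P(B_t ≥ b). Since B_t ~ N(0, t), P(B_t ≥ 0.97) = 1 − Φ(0.97/√t) = 1 − Φ(0.97/√14.91) = 1 − Φ(0.2512) ≈ 0.40083. Doubling: P(τ_{0.97} ≤ 14.91) ≈ 2 · 0.40083 = 0.80166 ≈ 0.8017.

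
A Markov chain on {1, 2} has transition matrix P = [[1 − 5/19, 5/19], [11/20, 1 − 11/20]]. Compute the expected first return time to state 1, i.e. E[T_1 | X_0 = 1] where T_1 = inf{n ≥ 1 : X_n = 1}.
E[T_1 | X_0 = 1] = 1/π_1 = 309/209

For an irreducible recurrent Markov chain with stationary distribution π, E[T_i | X_0 = i] = 1/π_i (Kac's formula). Here π_1 = (11/20)/(5/19 + 11/20) = (11/20)/(309/380) = 209/309, so E[T_1 | X_0 = 1] = 1/π_1 = (5/19 + 11/20)/(11/20) = (309/380)/(11/20) = 309/209.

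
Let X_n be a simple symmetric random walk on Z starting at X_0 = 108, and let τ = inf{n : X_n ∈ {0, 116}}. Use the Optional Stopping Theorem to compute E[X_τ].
E[X_τ] = 108

X_n is a martingale and τ is a bounded-mean stopping time (indeed τ is finite a.s. with bounded expectation since the walk is in a bounded region). By the OST, E[X_τ] = E[X_0] = 108. Equivalently: E[X_τ] = 116 · P(hit 116 first) + 0 · P(hit 0 first) = 116 · (108/116) = 108.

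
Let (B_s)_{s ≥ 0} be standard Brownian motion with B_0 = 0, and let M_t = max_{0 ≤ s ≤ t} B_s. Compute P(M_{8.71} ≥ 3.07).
P(M_{8.71} ≥ 3.07) = 2·P(B_{8.71} ≥ 3.07) = 2(1 − Φ(3.07/√8.71)) ≈ 0.2982

By the reflection principle for Brownian motion, P(M_t ≥ a) = 2 · P(B_t ≥ a) for a ≥ 0. Since B_t ~ N(0, t), P(B_t ≥ 3.07) = 1 − Φ(3.07/√t) = 1 − Φ(3.07/√8.71) = 1 − Φ(1.0402). So
  P(M_{8.71} ≥ 3.07) = 2(1 − Φ(1.0402)) ≈ 0.2982.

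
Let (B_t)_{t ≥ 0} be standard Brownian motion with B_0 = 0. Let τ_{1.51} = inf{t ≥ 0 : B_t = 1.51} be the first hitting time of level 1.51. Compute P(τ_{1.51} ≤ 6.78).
P(τ_{1.51} ≤ 6.78) = 2(1 − Φ(1.51/√6.78)) = 2(1 − Φ(0.5799)) ≈ 0.5620

By the reflection principle for standard BM, P(τ_b ≤ t) = 2 · P(B_t ≥ b). Since B_t ~ N(0, t), P(B_t ≥ 1.51) = 1 − Φ(1.51/√t) = 1 − Φ(1.51/√6.78) = 1 − Φ(0.5799) ≈ 0.28099. Doubling: P(τ_{1.51} ≤ 6.78) ≈ 2 · 0.28099 = 0.56198 ≈ 0.5620.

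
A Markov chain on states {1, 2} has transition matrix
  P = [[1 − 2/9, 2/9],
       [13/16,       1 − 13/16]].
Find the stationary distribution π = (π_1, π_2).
π_1 = 117/149, π_2 = 32/149

Solve πP = π with π_1 + π_2 = 1. From πP = π: π_1 · (1 − 2/9) + π_2 · 13/16 = π_1 ⇒ π_2 · 13/16 = π_1 · 2/9 ⇒ π_2/π_1 = (2/9)/(13/16) = 32/117. Together with π_1 + π_2 = 1:
  π_1 = (13/16)/(2/9 + 13/16) = (13/16)/(149/144) = 117/149,
  π_2 = (2/9)/(2/9 + 13/16) = (2/9)/(149/144) = 32/149.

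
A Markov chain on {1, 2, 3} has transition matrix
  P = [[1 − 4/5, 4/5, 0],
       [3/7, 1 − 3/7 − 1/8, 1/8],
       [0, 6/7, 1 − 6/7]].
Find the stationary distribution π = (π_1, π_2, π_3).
π = (36/113, 336/565, 49/565)

This is a birth-death chain on three states, which satisfies detailed balance: π_1 · P_{12} = π_2 · P_{21} and π_2 · P_{23} = π_3 · P_{32}.
From π_1 · 4/5 = π_2 · 3/7: π_2/π_1 = (4/5)/(3/7) = 28/15.
From π_2 · 1/8 = π_3 · 6/7: π_3/π_2 = (1/8)/(6/7) = 7/48.
Take π_1 proportional to 1; then unnormalized π = (1, 28/15, 49/180). Normalize by dividing by the sum 113/36:
  π = (36/113, 336/565, 49/565).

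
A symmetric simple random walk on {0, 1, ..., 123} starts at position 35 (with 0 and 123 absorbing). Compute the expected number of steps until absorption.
E[τ | X_0 = 35] = 3080

Let v_k = E[τ | X_0 = k]. Boundary: v_0 = v_123 = 0. Recurrence: v_k = 1 + (v_{k-1} + v_{k+1})/2 for 1 ≤ k ≤ 122. The particular solution to v_k − (v_{k-1} + v_{k+1})/2 = 1 is v_k = −k^2. Adding homogeneous solution A + B k and matching boundaries gives v_k = k (123 − k). Substituting k = 35: v_35 = 35 · 88 = 3080.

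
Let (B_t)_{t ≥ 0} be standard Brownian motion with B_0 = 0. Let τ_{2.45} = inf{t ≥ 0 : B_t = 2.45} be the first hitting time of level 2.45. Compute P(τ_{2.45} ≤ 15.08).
P(τ_{2.45} ≤ 15.08) = 2(1 − Φ(2.45/√15.08)) = 2(1 − Φ(0.6309)) ≈ 0.5281

By the reflection principle for standard BM, P(τ_b ≤ t) = 2 · P(B_t ≥ b). Since B_t ~ N(0, t), P(B_t ≥ 2.45) = 1 − Φ(2.45/√t) = 1 − Φ(2.45/√15.08) = 1 − Φ(0.6309) ≈ 0.26405. Doubling: P(τ_{2.45} ≤ 15.08) ≈ 2 · 0.26405 = 0.52810 ≈ 0.5281.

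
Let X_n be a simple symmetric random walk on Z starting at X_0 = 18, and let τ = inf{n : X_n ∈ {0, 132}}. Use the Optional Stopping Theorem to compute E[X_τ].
E[X_τ] = 18

X_n is a martingale and τ is a bounded-mean stopping time (indeed τ is finite a.s. with bounded expectation since the walk is in a bounded region). By the OST, E[X_τ] = E[X_0] = 18. Equivalently: E[X_τ] = 132 · P(hit 132 first) + 0 · P(hit 0 first) = 132 · (18/132) = 18.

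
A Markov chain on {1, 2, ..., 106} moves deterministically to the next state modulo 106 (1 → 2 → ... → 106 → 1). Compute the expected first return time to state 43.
E[T_43 | X_0 = 43] = 106

The chain cycles deterministically, so starting at state 43 it returns in exactly 106 steps. Equivalently, the stationary distribution is uniform π_j = 1/106 for every state j, so by Kac's formula E[T_43] = 1/π_43 = 106.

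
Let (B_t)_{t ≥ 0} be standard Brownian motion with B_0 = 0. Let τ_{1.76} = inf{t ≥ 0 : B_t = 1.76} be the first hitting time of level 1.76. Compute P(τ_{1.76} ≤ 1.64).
P(τ_{1.76} ≤ 1.64) = 2(1 − Φ(1.76/√1.64)) = 2(1 − Φ(1.3743)) ≈ 0.1693

By the reflection principle for standard BM, P(τ_b ≤ t) = 2 · P(B_t ≥ b). Since B_t ~ N(0, t), P(B_t ≥ 1.76) = 1 − Φ(1.76/√t) = 1 − Φ(1.76/√1.64) = 1 − Φ(1.3743) ≈ 0.08467. Doubling: P(τ_{1.76} ≤ 1.64) ≈ 2 · 0.08467 = 0.16934 ≈ 0.1693.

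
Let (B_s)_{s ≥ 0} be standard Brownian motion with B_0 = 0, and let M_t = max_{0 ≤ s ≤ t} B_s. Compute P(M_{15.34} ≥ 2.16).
P(M_{15.34} ≥ 2.16) = 2·P(B_{15.34} ≥ 2.16) = 2(1 − Φ(2.16/√15.34)) ≈ 0.5813

By the reflection principle for Brownian motion, P(M_t ≥ a) = 2 · P(B_t ≥ a) for a ≥ 0. Since B_t ~ N(0, t), P(B_t ≥ 2.16) = 1 − Φ(2.16/√t) = 1 − Φ(2.16/√15.34) = 1 − Φ(0.5515). So
  P(M_{15.34} ≥ 2.16) = 2(1 − Φ(0.5515)) ≈ 0.5813.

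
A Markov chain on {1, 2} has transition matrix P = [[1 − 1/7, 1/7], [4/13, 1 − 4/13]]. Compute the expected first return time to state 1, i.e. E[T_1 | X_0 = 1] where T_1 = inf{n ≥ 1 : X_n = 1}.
E[T_1 | X_0 = 1] = 1/π_1 = 41/28

For an irreducible recurrent Markov chain with stationary distribution π, E[T_i | X_0 = i] = 1/π_i (Kac's formula). Here π_1 = (4/13)/(1/7 + 4/13) = (4/13)/(41/91) = 28/41, so E[T_1 | X_0 = 1] = 1/π_1 = (1/7 + 4/13)/(4/13) = (41/91)/(4/13) = 41/28.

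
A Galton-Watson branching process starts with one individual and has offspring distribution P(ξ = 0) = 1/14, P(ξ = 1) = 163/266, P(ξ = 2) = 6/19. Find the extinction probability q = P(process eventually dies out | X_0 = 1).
q = 19/84

The pgf is f(s) = 1/14 + 163/266·s + 6/19·s². The extinction probability q is the smallest fixed point of f in [0, 1]. Setting s = f(s):
  6/19·s² + (163/266 − 1)·s + 1/14 = 0
  6/19·s² − (1/14 + 6/19)·s + 1/14 = 0
which factors as (s − 1)·(6/19·s − 1/14) = 0, giving roots s = 1 and s = (1/14)/(6/19) = 19/84.
Mean offspring μ = 163/266 + 2·6/19 = 331/266 > 1 (supercritical), so q < 1. The extinction probability is the smaller root: q = (1/14)/(6/19) = 19/84.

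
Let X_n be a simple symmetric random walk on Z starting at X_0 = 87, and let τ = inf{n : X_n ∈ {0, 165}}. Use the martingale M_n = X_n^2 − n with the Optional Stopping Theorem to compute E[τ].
E[τ] = 6786

M_n = X_n^2 − n is a martingale (since E[X_{n+1}^2 | F_n] = X_n^2 + 1). By OST (τ has finite mean in a bounded region), E[M_τ] = E[M_0] = X_0^2 − 0 = 87^2 = 7569. Also E[M_τ] = E[X_τ^2] − E[τ]. The walk exits at 0 or 165, with P(hit 165 first) = 87/165, so E[X_τ^2] = 165^2 · 87/165 + 0 = 14355. Thus E[τ] = E[X_τ^2] − E[M_τ] = 14355 − 7569 = 6786 = 87(165 − 87) = 6786.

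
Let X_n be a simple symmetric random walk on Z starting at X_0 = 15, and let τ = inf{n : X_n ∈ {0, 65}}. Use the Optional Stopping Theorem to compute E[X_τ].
E[X_τ] = 15

X_n is a martingale and τ is a bounded-mean stopping time (indeed τ is finite a.s. with bounded expectation since the walk is in a bounded region). By the OST, E[X_τ] = E[X_0] = 15. Equivalently: E[X_τ] = 65 · P(hit 65 first) + 0 · P(hit 0 first) = 65 · (15/65) = 15.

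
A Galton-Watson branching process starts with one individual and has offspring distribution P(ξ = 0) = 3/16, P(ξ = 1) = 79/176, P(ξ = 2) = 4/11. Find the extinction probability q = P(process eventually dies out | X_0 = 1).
q = 33/64

The pgf is f(s) = 3/16 + 79/176·s + 4/11·s². The extinction probability q is the smallest fixed point of f in [0, 1]. Setting s = f(s):
  4/11·s² + (79/176 − 1)·s + 3/16 = 0
  4/11·s² − (3/16 + 4/11)·s + 3/16 = 0
which factors as (s − 1)·(4/11·s − 3/16) = 0, giving roots s = 1 and s = (3/16)/(4/11) = 33/64.
Mean offspring μ = 79/176 + 2·4/11 = 207/176 > 1 (supercritical), so q < 1. The extinction probability is the smaller root: q = (3/16)/(4/11) = 33/64.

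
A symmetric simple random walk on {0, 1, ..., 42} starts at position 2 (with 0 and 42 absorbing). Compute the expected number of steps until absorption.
E[τ | X_0 = 2] = 80

Let v_k = E[τ | X_0 = k]. Boundary: v_0 = v_42 = 0. Recurrence: v_k = 1 + (v_{k-1} + v_{k+1})/2 for 1 ≤ k ≤ 41. The particular solution to v_k − (v_{k-1} + v_{k+1})/2 = 1 is v_k = −k^2. Adding homogeneous solution A + B k and matching boundaries gives v_k = k (42 − k). Substituting k = 2: v_2 = 2 · 40 = 80.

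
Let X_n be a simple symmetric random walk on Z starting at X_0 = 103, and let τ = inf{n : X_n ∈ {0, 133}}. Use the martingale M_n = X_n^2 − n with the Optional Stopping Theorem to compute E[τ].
E[τ] = 3090

M_n = X_n^2 − n is a martingale (since E[X_{n+1}^2 | F_n] = X_n^2 + 1). By OST (τ has finite mean in a bounded region), E[M_τ] = E[M_0] = X_0^2 − 0 = 103^2 = 10609. Also E[M_τ] = E[X_τ^2] − E[τ]. The walk exits at 0 or 133, with P(hit 133 first) = 103/133, so E[X_τ^2] = 133^2 · 103/133 + 0 = 13699. Thus E[τ] = E[X_τ^2] − E[M_τ] = 13699 − 10609 = 3090 = 103(133 − 103) = 3090.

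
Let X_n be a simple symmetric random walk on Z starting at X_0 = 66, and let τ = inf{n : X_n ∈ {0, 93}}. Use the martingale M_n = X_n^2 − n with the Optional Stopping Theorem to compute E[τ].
E[τ] = 1782

M_n = X_n^2 − n is a martingale (since E[X_{n+1}^2 | F_n] = X_n^2 + 1). By OST (τ has finite mean in a bounded region), E[M_τ] = E[M_0] = X_0^2 − 0 = 66^2 = 4356. Also E[M_τ] = E[X_τ^2] − E[τ]. The walk exits at 0 or 93, with P(hit 93 first) = 66/93, so E[X_τ^2] = 93^2 · 66/93 + 0 = 6138. Thus E[τ] = E[X_τ^2] − E[M_τ] = 6138 − 4356 = 1782 = 66(93 − 66) = 1782.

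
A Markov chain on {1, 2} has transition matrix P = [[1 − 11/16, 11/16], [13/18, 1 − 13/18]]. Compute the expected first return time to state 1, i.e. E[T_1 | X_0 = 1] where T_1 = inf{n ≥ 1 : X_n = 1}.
E[T_1 | X_0 = 1] = 1/π_1 = 203/104

For an irreducible recurrent Markov chain with stationary distribution π, E[T_i | X_0 = i] = 1/π_i (Kac's formula). Here π_1 = (13/18)/(11/16 + 13/18) = (13/18)/(203/144) = 104/203, so E[T_1 | X_0 = 1] = 1/π_1 = (11/16 + 13/18)/(13/18) = (203/144)/(13/18) = 203/104.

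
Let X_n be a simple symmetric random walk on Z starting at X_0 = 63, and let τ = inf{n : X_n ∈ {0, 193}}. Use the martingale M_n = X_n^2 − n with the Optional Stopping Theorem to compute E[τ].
E[τ] = 8190

M_n = X_n^2 − n is a martingale (since E[X_{n+1}^2 | F_n] = X_n^2 + 1). By OST (τ has finite mean in a bounded region), E[M_τ] = E[M_0] = X_0^2 − 0 = 63^2 = 3969. Also E[M_τ] = E[X_τ^2] − E[τ]. The walk exits at 0 or 193, with P(hit 193 first) = 63/193, so E[X_τ^2] = 193^2 · 63/193 + 0 = 12159. Thus E[τ] = E[X_τ^2] − E[M_τ] = 12159 − 3969 = 8190 = 63(193 − 63) = 8190.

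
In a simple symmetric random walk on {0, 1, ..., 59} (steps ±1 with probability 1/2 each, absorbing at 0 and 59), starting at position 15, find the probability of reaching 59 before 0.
P(hit 59 before 0) = 15/59

Let u_k = P(hit 59 before 0 | start at k). Then u_0 = 0, u_59 = 1, and u_k = u_{k-1}/2 + u_{k+1}/2 for 1 ≤ k ≤ 58. This harmonic recurrence is solved by u_k = k/59, giving u_15 = 15/59.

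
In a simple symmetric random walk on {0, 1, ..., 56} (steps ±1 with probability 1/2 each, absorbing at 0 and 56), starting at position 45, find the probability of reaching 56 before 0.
P(hit 56 before 0) = 45/56

Let u_k = P(hit 56 before 0 | start at k). Then u_0 = 0, u_56 = 1, and u_k = u_{k-1}/2 + u_{k+1}/2 for 1 ≤ k ≤ 55. This harmonic recurrence is solved by u_k = k/56, giving u_45 = 45/56.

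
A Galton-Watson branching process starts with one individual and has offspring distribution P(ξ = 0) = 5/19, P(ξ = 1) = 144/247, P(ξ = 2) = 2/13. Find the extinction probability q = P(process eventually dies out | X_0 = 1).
q = 1

Mean offspring μ = 0·5/19 + 1·144/247 + 2·2/13 = 220/247 ≤ 1. For μ ≤ 1 with offspring not concentrated at 1, the Galton-Watson process goes extinct almost surely, so q = 1.
(Algebraic check: The pgf is f(s) = 5/19 + 144/247·s + 2/13·s². The extinction probability q is the smallest fixed point of f in [0, 1]. Setting s = f(s):
  2/13·s² + (144/247 − 1)·s + 5/19 = 0
  2/13·s² − (5/19 + 2/13)·s + 5/19 = 0
which factors as (s − 1)·(2/13·s − 5/19) = 0, giving roots s = 1 and s = (5/19)/(2/13) = 65/38. Since 65/38 ≥ 1, the smallest root in [0, 1] is s = 1.)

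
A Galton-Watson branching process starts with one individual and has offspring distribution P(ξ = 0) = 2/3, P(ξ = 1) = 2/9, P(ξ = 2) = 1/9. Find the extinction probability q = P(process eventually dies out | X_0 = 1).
q = 1

Mean offspring μ = 0·2/3 + 1·2/9 + 2·1/9 = 4/9 ≤ 1. For μ ≤ 1 with offspring not concentrated at 1, the Galton-Watson process goes extinct almost surely, so q = 1.
(Algebraic check: The pgf is f(s) = 2/3 + 2/9·s + 1/9·s². The extinction probability q is the smallest fixed point of f in [0, 1]. Setting s = f(s):
  1/9·s² + (2/9 − 1)·s + 2/3 = 0
  1/9·s² − (2/3 + 1/9)·s + 2/3 = 0
which factors as (s − 1)·(1/9·s − 2/3) = 0, giving roots s = 1 and s = (2/3)/(1/9) = 6. Since 6 ≥ 1, the smallest root in [0, 1] is s = 1.)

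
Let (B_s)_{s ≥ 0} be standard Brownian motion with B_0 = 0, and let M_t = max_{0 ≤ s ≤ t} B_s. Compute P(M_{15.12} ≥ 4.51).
P(M_{15.12} ≥ 4.51) = 2·P(B_{15.12} ≥ 4.51) = 2(1 − Φ(4.51/√15.12)) ≈ 0.2461

By the reflection principle for Brownian motion, P(M_t ≥ a) = 2 · P(B_t ≥ a) for a ≥ 0. Since B_t ~ N(0, t), P(B_t ≥ 4.51) = 1 − Φ(4.51/√t) = 1 − Φ(4.51/√15.12) = 1 − Φ(1.1598). So
  P(M_{15.12} ≥ 4.51) = 2(1 − Φ(1.1598)) ≈ 0.2461.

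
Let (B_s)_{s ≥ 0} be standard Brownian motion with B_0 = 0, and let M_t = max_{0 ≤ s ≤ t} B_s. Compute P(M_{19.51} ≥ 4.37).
P(M_{19.51} ≥ 4.37) = 2·P(B_{19.51} ≥ 4.37) = 2(1 − Φ(4.37/√19.51)) ≈ 0.3225

By the reflection principle for Brownian motion, P(M_t ≥ a) = 2 · P(B_t ≥ a) for a ≥ 0. Since B_t ~ N(0, t), P(B_t ≥ 4.37) = 1 − Φ(4.37/√t) = 1 − Φ(4.37/√19.51) = 1 − Φ(0.9894). So
  P(M_{19.51} ≥ 4.37) = 2(1 − Φ(0.9894)) ≈ 0.3225.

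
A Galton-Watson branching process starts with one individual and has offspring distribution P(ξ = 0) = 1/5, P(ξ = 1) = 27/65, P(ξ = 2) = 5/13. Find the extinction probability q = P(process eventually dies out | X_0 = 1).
q = 13/25

The pgf is f(s) = 1/5 + 27/65·s + 5/13·s². The extinction probability q is the smallest fixed point of f in [0, 1]. Setting s = f(s):
  5/13·s² + (27/65 − 1)·s + 1/5 = 0
  5/13·s² − (1/5 + 5/13)·s + 1/5 = 0
which factors as (s − 1)·(5/13·s − 1/5) = 0, giving roots s = 1 and s = (1/5)/(5/13) = 13/25.
Mean offspring μ = 27/65 + 2·5/13 = 77/65 > 1 (supercritical), so q < 1. The extinction probability is the smaller root: q = (1/5)/(5/13) = 13/25.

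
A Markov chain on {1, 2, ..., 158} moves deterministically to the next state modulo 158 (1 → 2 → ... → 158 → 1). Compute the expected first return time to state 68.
E[T_68 | X_0 = 68] = 158

The chain cycles deterministically, so starting at state 68 it returns in exactly 158 steps. Equivalently, the stationary distribution is uniform π_j = 1/158 for every state j, so by Kac's formula E[T_68] = 1/π_68 = 158.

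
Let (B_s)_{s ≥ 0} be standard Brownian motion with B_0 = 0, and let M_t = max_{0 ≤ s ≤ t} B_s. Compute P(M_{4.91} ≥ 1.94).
P(M_{4.91} ≥ 1.94) = 2·P(B_{4.91} ≥ 1.94) = 2(1 − Φ(1.94/√4.91)) ≈ 0.3813

By the reflection principle for Brownian motion, P(M_t ≥ a) = 2 · P(B_t ≥ a) for a ≥ 0. Since B_t ~ N(0, t), P(B_t ≥ 1.94) = 1 − Φ(1.94/√t) = 1 − Φ(1.94/√4.91) = 1 − Φ(0.8755). So
  P(M_{4.91} ≥ 1.94) = 2(1 − Φ(0.8755)) ≈ 0.3813.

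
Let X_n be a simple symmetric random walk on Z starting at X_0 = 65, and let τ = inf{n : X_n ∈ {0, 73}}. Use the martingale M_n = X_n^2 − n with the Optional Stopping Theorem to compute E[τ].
E[τ] = 520

M_n = X_n^2 − n is a martingale (since E[X_{n+1}^2 | F_n] = X_n^2 + 1). By OST (τ has finite mean in a bounded region), E[M_τ] = E[M_0] = X_0^2 − 0 = 65^2 = 4225. Also E[M_τ] = E[X_τ^2] − E[τ]. The walk exits at 0 or 73, with P(hit 73 first) = 65/73, so E[X_τ^2] = 73^2 · 65/73 + 0 = 4745. Thus E[τ] = E[X_τ^2] − E[M_τ] = 4745 − 4225 = 520 = 65(73 − 65) = 520.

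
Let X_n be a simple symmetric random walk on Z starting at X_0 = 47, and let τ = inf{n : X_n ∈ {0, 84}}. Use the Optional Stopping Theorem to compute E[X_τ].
E[X_τ] = 47

X_n is a martingale and τ is a bounded-mean stopping time (indeed τ is finite a.s. with bounded expectation since the walk is in a bounded region). By the OST, E[X_τ] = E[X_0] = 47. Equivalently: E[X_τ] = 84 · P(hit 84 first) + 0 · P(hit 0 first) = 84 · (47/84) = 47.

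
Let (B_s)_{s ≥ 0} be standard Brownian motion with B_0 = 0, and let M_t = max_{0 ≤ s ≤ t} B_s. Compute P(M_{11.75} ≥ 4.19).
P(M_{11.75} ≥ 4.19) = 2·P(B_{11.75} ≥ 4.19) = 2(1 − Φ(4.19/√11.75)) ≈ 0.2216

By the reflection principle for Brownian motion, P(M_t ≥ a) = 2 · P(B_t ≥ a) for a ≥ 0. Since B_t ~ N(0, t), P(B_t ≥ 4.19) = 1 − Φ(4.19/√t) = 1 − Φ(4.19/√11.75) = 1 − Φ(1.2223). So
  P(M_{11.75} ≥ 4.19) = 2(1 − Φ(1.2223)) ≈ 0.2216.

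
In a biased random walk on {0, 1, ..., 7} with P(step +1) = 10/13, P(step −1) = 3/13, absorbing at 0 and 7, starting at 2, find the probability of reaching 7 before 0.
P(hit 7 before 0) = (1 − (3/10)^2) / (1 − (3/10)^7) = 1300000/1428259

Let u_k denote P(reach 7 before 0 | start at k). Boundary: u_0 = 0, u_7 = 1. Recurrence: u_k = 10/13·u_{k+1} + 3/13·u_{k-1} for 1 ≤ k ≤ 6. Try u_k = A + B·r^k with r = q/p = (3/13)/(10/13) = 3/10. Substitution satisfies the recurrence; boundary conditions give:
  u_k = (1 − r^k) / (1 − r^N) = (1 − (3/10)^2) / (1 − (3/10)^7) = 1300000/1428259.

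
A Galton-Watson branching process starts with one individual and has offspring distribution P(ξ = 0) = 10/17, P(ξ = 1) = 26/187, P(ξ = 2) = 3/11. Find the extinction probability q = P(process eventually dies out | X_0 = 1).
q = 1

Mean offspring μ = 0·10/17 + 1·26/187 + 2·3/11 = 128/187 ≤ 1. For μ ≤ 1 with offspring not concentrated at 1, the Galton-Watson process goes extinct almost surely, so q = 1.
(Algebraic check: The pgf is f(s) = 10/17 + 26/187·s + 3/11·s². The extinction probability q is the smallest fixed point of f in [0, 1]. Setting s = f(s):
  3/11·s² + (26/187 − 1)·s + 10/17 = 0
  3/11·s² − (10/17 + 3/11)·s + 10/17 = 0
which factors as (s − 1)·(3/11·s − 10/17) = 0, giving roots s = 1 and s = (10/17)/(3/11) = 110/51. Since 110/51 ≥ 1, the smallest root in [0, 1] is s = 1.)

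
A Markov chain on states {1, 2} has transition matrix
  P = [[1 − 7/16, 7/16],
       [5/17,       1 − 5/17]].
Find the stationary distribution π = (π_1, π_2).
π_1 = 80/199, π_2 = 119/199

Solve πP = π with π_1 + π_2 = 1. From πP = π: π_1 · (1 − 7/16) + π_2 · 5/17 = π_1 ⇒ π_2 · 5/17 = π_1 · 7/16 ⇒ π_2/π_1 = (7/16)/(5/17) = 119/80. Together with π_1 + π_2 = 1:
  π_1 = (5/17)/(7/16 + 5/17) = (5/17)/(199/272) = 80/199,
  π_2 = (7/16)/(7/16 + 5/17) = (7/16)/(199/272) = 119/199.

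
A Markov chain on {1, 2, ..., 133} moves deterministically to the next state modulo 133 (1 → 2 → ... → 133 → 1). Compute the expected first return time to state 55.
E[T_55 | X_0 = 55] = 133

The chain cycles deterministically, so starting at state 55 it returns in exactly 133 steps. Equivalently, the stationary distribution is uniform π_j = 1/133 for every state j, so by Kac's formula E[T_55] = 1/π_55 = 133.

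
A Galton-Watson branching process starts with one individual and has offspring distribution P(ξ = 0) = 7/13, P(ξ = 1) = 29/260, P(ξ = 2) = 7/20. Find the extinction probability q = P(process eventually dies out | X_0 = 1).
q = 1

Mean offspring μ = 0·7/13 + 1·29/260 + 2·7/20 = 211/260 ≤ 1. For μ ≤ 1 with offspring not concentrated at 1, the Galton-Watson process goes extinct almost surely, so q = 1.
(Algebraic check: The pgf is f(s) = 7/13 + 29/260·s + 7/20·s². The extinction probability q is the smallest fixed point of f in [0, 1]. Setting s = f(s):
  7/20·s² + (29/260 − 1)·s + 7/13 = 0
  7/20·s² − (7/13 + 7/20)·s + 7/13 = 0
which factors as (s − 1)·(7/20·s − 7/13) = 0, giving roots s = 1 and s = (7/13)/(7/20) = 20/13. Since 20/13 ≥ 1, the smallest root in [0, 1] is s = 1.)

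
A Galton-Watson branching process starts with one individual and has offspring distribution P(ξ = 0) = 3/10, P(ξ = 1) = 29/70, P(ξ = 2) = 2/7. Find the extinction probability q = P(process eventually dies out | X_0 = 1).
q = 1

Mean offspring μ = 0·3/10 + 1·29/70 + 2·2/7 = 69/70 ≤ 1. For μ ≤ 1 with offspring not concentrated at 1, the Galton-Watson process goes extinct almost surely, so q = 1.
(Algebraic check: The pgf is f(s) = 3/10 + 29/70·s + 2/7·s². The extinction probability q is the smallest fixed point of f in [0, 1]. Setting s = f(s):
  2/7·s² + (29/70 − 1)·s + 3/10 = 0
  2/7·s² − (3/10 + 2/7)·s + 3/10 = 0
which factors as (s − 1)·(2/7·s − 3/10) = 0, giving roots s = 1 and s = (3/10)/(2/7) = 21/20. Since 21/20 ≥ 1, the smallest root in [0, 1] is s = 1.)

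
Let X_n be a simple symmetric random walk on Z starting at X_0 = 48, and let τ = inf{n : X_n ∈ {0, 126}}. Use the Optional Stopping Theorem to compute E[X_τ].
E[X_τ] = 48

X_n is a martingale and τ is a bounded-mean stopping time (indeed τ is finite a.s. with bounded expectation since the walk is in a bounded region). By the OST, E[X_τ] = E[X_0] = 48. Equivalently: E[X_τ] = 126 · P(hit 126 first) + 0 · P(hit 0 first) = 126 · (48/126) = 48.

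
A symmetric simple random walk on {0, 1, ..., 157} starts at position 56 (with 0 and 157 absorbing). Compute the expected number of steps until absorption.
E[τ | X_0 = 56] = 5656

Let v_k = E[τ | X_0 = k]. Boundary: v_0 = v_157 = 0. Recurrence: v_k = 1 + (v_{k-1} + v_{k+1})/2 for 1 ≤ k ≤ 156. The particular solution to v_k − (v_{k-1} + v_{k+1})/2 = 1 is v_k = −k^2. Adding homogeneous solution A + B k and matching boundaries gives v_k = k (157 − k). Substituting k = 56: v_56 = 56 · 101 = 5656.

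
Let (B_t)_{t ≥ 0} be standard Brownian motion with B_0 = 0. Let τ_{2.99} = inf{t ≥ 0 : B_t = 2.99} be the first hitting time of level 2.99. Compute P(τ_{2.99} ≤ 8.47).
P(τ_{2.99} ≤ 8.47) = 2(1 − Φ(2.99/√8.47)) = 2(1 − Φ(1.0274)) ≈ 0.3042

By the reflection principle for standard BM, P(τ_b ≤ t) = 2 · P(B_t ≥ b). Since B_t ~ N(0, t), P(B_t ≥ 2.99) = 1 − Φ(2.99/√t) = 1 − Φ(2.99/√8.47) = 1 − Φ(1.0274) ≈ 0.15212. Doubling: P(τ_{2.99} ≤ 8.47) ≈ 2 · 0.15212 = 0.30424 ≈ 0.3042.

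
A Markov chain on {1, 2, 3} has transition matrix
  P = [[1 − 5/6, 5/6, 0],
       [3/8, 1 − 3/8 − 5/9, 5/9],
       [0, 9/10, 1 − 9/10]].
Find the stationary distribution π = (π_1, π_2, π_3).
π = (729/3349, 1620/3349, 1000/3349)

This is a birth-death chain on three states, which satisfies detailed balance: π_1 · P_{12} = π_2 · P_{21} and π_2 · P_{23} = π_3 · P_{32}.
From π_1 · 5/6 = π_2 · 3/8: π_2/π_1 = (5/6)/(3/8) = 20/9.
From π_2 · 5/9 = π_3 · 9/10: π_3/π_2 = (5/9)/(9/10) = 50/81.
Take π_1 proportional to 1; then unnormalized π = (1, 20/9, 1000/729). Normalize by dividing by the sum 3349/729:
  π = (729/3349, 1620/3349, 1000/3349).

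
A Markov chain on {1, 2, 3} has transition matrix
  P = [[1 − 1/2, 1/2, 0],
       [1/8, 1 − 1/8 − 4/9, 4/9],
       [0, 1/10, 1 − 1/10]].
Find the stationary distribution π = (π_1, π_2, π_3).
π = (9/205, 36/205, 32/41)

This is a birth-death chain on three states, which satisfies detailed balance: π_1 · P_{12} = π_2 · P_{21} and π_2 · P_{23} = π_3 · P_{32}.
From π_1 · 1/2 = π_2 · 1/8: π_2/π_1 = (1/2)/(1/8) = 4.
From π_2 · 4/9 = π_3 · 1/10: π_3/π_2 = (4/9)/(1/10) = 40/9.
Take π_1 proportional to 1; then unnormalized π = (1, 4, 160/9). Normalize by dividing by the sum 205/9:
  π = (9/205, 36/205, 32/41).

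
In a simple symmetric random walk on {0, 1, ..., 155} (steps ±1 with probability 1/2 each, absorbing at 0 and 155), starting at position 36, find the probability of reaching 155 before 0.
P(hit 155 before 0) = 36/155

Let u_k = P(hit 155 before 0 | start at k). Then u_0 = 0, u_155 = 1, and u_k = u_{k-1}/2 + u_{k+1}/2 for 1 ≤ k ≤ 154. This harmonic recurrence is solved by u_k = k/155, giving u_36 = 36/155.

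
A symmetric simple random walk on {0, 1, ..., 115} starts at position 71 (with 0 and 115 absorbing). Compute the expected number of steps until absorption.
E[τ | X_0 = 71] = 3124

Let v_k = E[τ | X_0 = k]. Boundary: v_0 = v_115 = 0. Recurrence: v_k = 1 + (v_{k-1} + v_{k+1})/2 for 1 ≤ k ≤ 114. The particular solution to v_k − (v_{k-1} + v_{k+1})/2 = 1 is v_k = −k^2. Adding homogeneous solution A + B k and matching boundaries gives v_k = k (115 − k). Substituting k = 71: v_71 = 71 · 44 = 3124.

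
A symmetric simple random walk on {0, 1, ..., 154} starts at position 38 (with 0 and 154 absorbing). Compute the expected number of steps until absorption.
E[τ | X_0 = 38] = 4408

Let v_k = E[τ | X_0 = k]. Boundary: v_0 = v_154 = 0. Recurrence: v_k = 1 + (v_{k-1} + v_{k+1})/2 for 1 ≤ k ≤ 153. The particular solution to v_k − (v_{k-1} + v_{k+1})/2 = 1 is v_k = −k^2. Adding homogeneous solution A + B k and matching boundaries gives v_k = k (154 − k). Substituting k = 38: v_38 = 38 · 116 = 4408.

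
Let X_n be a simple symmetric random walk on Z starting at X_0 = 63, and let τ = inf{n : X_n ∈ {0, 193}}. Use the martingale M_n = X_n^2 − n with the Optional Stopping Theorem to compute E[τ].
E[τ] = 8190

M_n = X_n^2 − n is a martingale (since E[X_{n+1}^2 | F_n] = X_n^2 + 1). By OST (τ has finite mean in a bounded region), E[M_τ] = E[M_0] = X_0^2 − 0 = 63^2 = 3969. Also E[M_τ] = E[X_τ^2] − E[τ]. The walk exits at 0 or 193, with P(hit 193 first) = 63/193, so E[X_τ^2] = 193^2 · 63/193 + 0 = 12159. Thus E[τ] = E[X_τ^2] − E[M_τ] = 12159 − 3969 = 8190 = 63(193 − 63) = 8190.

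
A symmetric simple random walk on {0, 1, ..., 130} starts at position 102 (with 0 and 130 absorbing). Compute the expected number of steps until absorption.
E[τ | X_0 = 102] = 2856

Let v_k = E[τ | X_0 = k]. Boundary: v_0 = v_130 = 0. Recurrence: v_k = 1 + (v_{k-1} + v_{k+1})/2 for 1 ≤ k ≤ 129. The particular solution to v_k − (v_{k-1} + v_{k+1})/2 = 1 is v_k = −k^2. Adding homogeneous solution A + B k and matching boundaries gives v_k = k (130 − k). Substituting k = 102: v_102 = 102 · 28 = 2856.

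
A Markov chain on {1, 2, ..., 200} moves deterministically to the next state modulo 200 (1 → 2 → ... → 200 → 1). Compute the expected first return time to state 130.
E[T_130 | X_0 = 130] = 200

The chain cycles deterministically, so starting at state 130 it returns in exactly 200 steps. Equivalently, the stationary distribution is uniform π_j = 1/200 for every state j, so by Kac's formula E[T_130] = 1/π_130 = 200.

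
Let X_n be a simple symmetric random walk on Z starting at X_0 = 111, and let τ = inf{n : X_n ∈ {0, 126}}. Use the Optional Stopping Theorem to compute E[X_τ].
E[X_τ] = 111

X_n is a martingale and τ is a bounded-mean stopping time (indeed τ is finite a.s. with bounded expectation since the walk is in a bounded region). By the OST, E[X_τ] = E[X_0] = 111. Equivalently: E[X_τ] = 126 · P(hit 126 first) + 0 · P(hit 0 first) = 126 · (111/126) = 111.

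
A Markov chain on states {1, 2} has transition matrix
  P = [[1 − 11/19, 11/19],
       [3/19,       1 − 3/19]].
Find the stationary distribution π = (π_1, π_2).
π_1 = 3/14, π_2 = 11/14

Solve πP = π with π_1 + π_2 = 1. From πP = π: π_1 · (1 − 11/19) + π_2 · 3/19 = π_1 ⇒ π_2 · 3/19 = π_1 · 11/19 ⇒ π_2/π_1 = (11/19)/(3/19) = 11/3. Together with π_1 + π_2 = 1:
  π_1 = (3/19)/(11/19 + 3/19) = (3/19)/(14/19) = 3/14,
  π_2 = (11/19)/(11/19 + 3/19) = (11/19)/(14/19) = 11/14.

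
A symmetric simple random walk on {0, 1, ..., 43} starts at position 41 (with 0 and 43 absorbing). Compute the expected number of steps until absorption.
E[τ | X_0 = 41] = 82

Let v_k = E[τ | X_0 = k]. Boundary: v_0 = v_43 = 0. Recurrence: v_k = 1 + (v_{k-1} + v_{k+1})/2 for 1 ≤ k ≤ 42. The particular solution to v_k − (v_{k-1} + v_{k+1})/2 = 1 is v_k = −k^2. Adding homogeneous solution A + B k and matching boundaries gives v_k = k (43 − k). Substituting k = 41: v_41 = 41 · 2 = 82.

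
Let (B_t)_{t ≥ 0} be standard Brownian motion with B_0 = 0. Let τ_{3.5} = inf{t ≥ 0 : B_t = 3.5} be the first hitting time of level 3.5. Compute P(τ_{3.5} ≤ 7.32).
P(τ_{3.5} ≤ 7.32) = 2(1 − Φ(3.5/√7.32)) = 2(1 − Φ(1.2936)) ≈ 0.1958

By the reflection principle for standard BM, P(τ_b ≤ t) = 2 · P(B_t ≥ b). Since B_t ~ N(0, t), P(B_t ≥ 3.5) = 1 − Φ(3.5/√t) = 1 − Φ(3.5/√7.32) = 1 − Φ(1.2936) ≈ 0.09790. Doubling: P(τ_{3.5} ≤ 7.32) ≈ 2 · 0.09790 = 0.19580 ≈ 0.1958.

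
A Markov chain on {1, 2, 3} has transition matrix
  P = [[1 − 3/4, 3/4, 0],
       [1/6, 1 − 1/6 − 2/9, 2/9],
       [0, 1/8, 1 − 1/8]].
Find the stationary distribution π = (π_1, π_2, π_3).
π = (2/27, 1/3, 16/27)

This is a birth-death chain on three states, which satisfies detailed balance: π_1 · P_{12} = π_2 · P_{21} and π_2 · P_{23} = π_3 · P_{32}.
From π_1 · 3/4 = π_2 · 1/6: π_2/π_1 = (3/4)/(1/6) = 9/2.
From π_2 · 2/9 = π_3 · 1/8: π_3/π_2 = (2/9)/(1/8) = 16/9.
Take π_1 proportional to 1; then unnormalized π = (1, 9/2, 8). Normalize by dividing by the sum 27/2:
  π = (2/27, 1/3, 16/27).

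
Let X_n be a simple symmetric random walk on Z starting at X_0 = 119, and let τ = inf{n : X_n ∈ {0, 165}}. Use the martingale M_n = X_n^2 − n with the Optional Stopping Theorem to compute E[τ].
E[τ] = 5474

M_n = X_n^2 − n is a martingale (since E[X_{n+1}^2 | F_n] = X_n^2 + 1). By OST (τ has finite mean in a bounded region), E[M_τ] = E[M_0] = X_0^2 − 0 = 119^2 = 14161. Also E[M_τ] = E[X_τ^2] − E[τ]. The walk exits at 0 or 165, with P(hit 165 first) = 119/165, so E[X_τ^2] = 165^2 · 119/165 + 0 = 19635. Thus E[τ] = E[X_τ^2] − E[M_τ] = 19635 − 14161 = 5474 = 119(165 − 119) = 5474.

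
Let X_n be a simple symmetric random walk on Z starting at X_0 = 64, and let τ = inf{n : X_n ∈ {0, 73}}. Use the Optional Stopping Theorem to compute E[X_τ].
E[X_τ] = 64

X_n is a martingale and τ is a bounded-mean stopping time (indeed τ is finite a.s. with bounded expectation since the walk is in a bounded region). By the OST, E[X_τ] = E[X_0] = 64. Equivalently: E[X_τ] = 73 · P(hit 73 first) + 0 · P(hit 0 first) = 73 · (64/73) = 64.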